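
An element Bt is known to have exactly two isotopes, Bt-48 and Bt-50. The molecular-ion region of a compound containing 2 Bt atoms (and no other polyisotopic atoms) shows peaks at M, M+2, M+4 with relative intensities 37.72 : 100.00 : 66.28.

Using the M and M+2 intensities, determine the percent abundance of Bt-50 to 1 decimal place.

57.0%

Let p = fractional abundance of Bt-48. I(M+2)/I(M) = [C(2,1)·p^1·(1−p)] / p^2 = 2·(1−p)/p = 100.00/37.72 = 2.6511
(1−p)/p = 2.6511/2 = 1.3256  ⇒  p = 1/(1 + 1.3256) = 0.4300
Bt-48: 43.0%, Bt-50: 57.0%.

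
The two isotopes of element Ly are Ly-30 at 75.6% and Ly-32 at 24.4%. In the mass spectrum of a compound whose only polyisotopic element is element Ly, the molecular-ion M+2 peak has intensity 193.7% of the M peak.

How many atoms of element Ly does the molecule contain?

With n Ly atoms, P(M+2)/P(M) = C(n,1)·p^(n−1)q / p^n = n·q/p = n · 0.244/0.756.
n = 1.937 × 0.756/0.244 = 6.00 ≈ 6

6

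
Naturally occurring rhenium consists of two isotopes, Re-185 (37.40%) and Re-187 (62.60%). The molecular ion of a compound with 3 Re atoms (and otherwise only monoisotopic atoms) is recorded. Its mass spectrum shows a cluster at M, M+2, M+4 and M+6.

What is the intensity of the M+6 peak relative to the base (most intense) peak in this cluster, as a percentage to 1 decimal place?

55.8%

Binomial terms of (0.3740 + 0.6260)^3: M 0.0523, M+2 0.2627, M+4 0.4397, M+6 0.2453 → M+4 is the base peak.
P(M+4) = C(3,2) × 0.3740^1 × 0.6260^2 = 3 × 0.3740 × 0.391876 = 0.439685 (base)
P(M+6) = C(3,3) × 0.3740^0 × 0.6260^3 = 1 × 1.0000 × 0.24531438 = 0.245314
Relative intensity = 0.245314 / 0.439685 × 100 = 55.8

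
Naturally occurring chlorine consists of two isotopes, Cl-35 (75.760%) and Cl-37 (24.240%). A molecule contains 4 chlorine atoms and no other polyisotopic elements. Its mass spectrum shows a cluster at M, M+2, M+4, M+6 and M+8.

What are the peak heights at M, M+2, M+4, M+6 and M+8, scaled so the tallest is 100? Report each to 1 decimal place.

78.1 : 100.0 : 48.0 : 10.2 : 0.8

The 4 Cl atoms are independent, so intensities follow the terms of (0.75760 + 0.24240)^4.
P(M) = 0.75760^4 = 0.329428
P(M+2) = 4 × 0.75760^3 × 0.24240^1 = 0.421612
P(M+4) = 6 × 0.75760^2 × 0.24240^2 = 0.202347
P(M+6) = 4 × 0.75760^1 × 0.24240^3 = 0.043162
P(M+8) = 0.24240^4 = 0.003452
The M+2 peak is largest (0.421612); scaling to 100 gives 78.1 : 100.0 : 48.0 : 10.2 : 0.8.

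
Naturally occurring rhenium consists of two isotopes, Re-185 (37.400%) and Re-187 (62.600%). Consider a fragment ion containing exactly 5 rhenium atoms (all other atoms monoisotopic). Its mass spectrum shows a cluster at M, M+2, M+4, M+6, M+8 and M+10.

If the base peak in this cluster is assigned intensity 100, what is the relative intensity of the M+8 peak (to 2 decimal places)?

Binomial terms of (0.37400 + 0.62600)^5: M 0.0073, M+2 0.0612, M+4 0.2050, M+6 0.3431, M+8 0.2872, M+10 0.0961 → M+6 is the base peak.
P(M+6) = C(5,3) × 0.37400^2 × 0.62600^3 = 10 × 0.139876 × 0.24531438 = 0.343136 (base)
P(M+8) = C(5,4) × 0.37400^1 × 0.62600^4 = 5 × 0.3740 × 0.1535668 = 0.287170
Relative intensity = 0.287170 / 0.343136 × 100 = 83.69

83.69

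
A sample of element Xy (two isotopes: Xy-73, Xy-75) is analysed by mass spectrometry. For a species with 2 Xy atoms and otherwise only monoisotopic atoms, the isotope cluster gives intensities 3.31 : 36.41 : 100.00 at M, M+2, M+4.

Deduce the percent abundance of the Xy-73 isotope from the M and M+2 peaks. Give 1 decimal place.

If p is the fraction of Xy that is Xy-73, then I(M+2)/I(M) = [C(2,1)·p^1·(1−p)] / p^2 = 2·(1−p)/p = 36.41/3.31 = 11.0000
(1−p)/p = 11.0000/2 = 5.5000  ⇒  p = 1/(1 + 5.5000) = 0.1538
Xy-73: 15.4%, Xy-75: 84.6%.

15.4%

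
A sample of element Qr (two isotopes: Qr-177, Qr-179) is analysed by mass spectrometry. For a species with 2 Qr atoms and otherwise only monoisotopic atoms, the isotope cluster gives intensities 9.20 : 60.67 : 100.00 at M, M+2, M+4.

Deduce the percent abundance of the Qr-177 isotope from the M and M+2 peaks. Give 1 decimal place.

23.3%

If p is the fraction of Qr that is Qr-177, then I(M+2)/I(M) = [C(2,1)·p^1·(1−p)] / p^2 = 2·(1−p)/p = 60.67/9.20 = 6.5946
(1−p)/p = 6.5946/2 = 3.2973  ⇒  p = 1/(1 + 3.2973) = 0.2327
Qr-177: 23.3%, Qr-179: 76.7%.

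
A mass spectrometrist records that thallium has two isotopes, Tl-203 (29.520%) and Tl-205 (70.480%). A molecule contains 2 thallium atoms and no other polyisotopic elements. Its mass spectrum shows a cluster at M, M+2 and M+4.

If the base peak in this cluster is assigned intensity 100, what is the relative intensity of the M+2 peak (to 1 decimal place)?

(0.29520 + 0.70480)^2 gives M 0.0871, M+2 0.4161, M+4 0.4967; the largest is M+4.
P(M+4) = C(2,2) × 0.29520^0 × 0.70480^2 = 1 × 1.0000 × 0.49674304 = 0.496743 (base)
P(M+2) = C(2,1) × 0.29520^1 × 0.70480^1 = 2 × 0.2952 × 0.7048 = 0.416114
Relative intensity = 0.416114 / 0.496743 × 100 = 83.8

83.8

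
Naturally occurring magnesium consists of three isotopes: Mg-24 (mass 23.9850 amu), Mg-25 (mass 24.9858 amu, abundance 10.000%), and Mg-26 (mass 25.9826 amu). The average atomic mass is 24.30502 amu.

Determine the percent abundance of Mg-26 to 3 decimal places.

Let x and y be the fractions of Mg-24 and Mg-26. Then x + y = 1 − 0.10000 = 0.90000 and 23.9850x + 25.9826y = 24.30502 − 0.10000×24.9858 = 21.80644.
Substituting: 23.9850x + 25.9826(0.90000 − x) = 21.80644
(23.9850 − 25.9826)x = -1.5779  ⇒  x = 0.78990, y = 0.11010
Mg-24: 78.990%, Mg-26: 11.010%.

11.010%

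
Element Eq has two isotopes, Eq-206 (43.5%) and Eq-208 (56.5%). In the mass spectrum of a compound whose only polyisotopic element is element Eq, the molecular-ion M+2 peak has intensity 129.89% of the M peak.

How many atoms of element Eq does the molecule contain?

1

For n independent Eq atoms, I(M+2)/I(M) = n · (abundance Eq-208) / (abundance Eq-206) = n · 0.565/0.435.
n = 1.2989 × 0.435/0.565 = 1.00 ≈ 1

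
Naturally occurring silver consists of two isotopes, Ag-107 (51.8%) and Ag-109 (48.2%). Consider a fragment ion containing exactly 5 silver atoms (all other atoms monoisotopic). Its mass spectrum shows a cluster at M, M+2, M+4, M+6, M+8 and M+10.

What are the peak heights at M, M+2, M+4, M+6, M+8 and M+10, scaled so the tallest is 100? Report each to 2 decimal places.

Each Ag atom is independently Ag-107 (p = 0.518) or Ag-109 (q = 0.482); the cluster is the binomial expansion (p + q)^5.
P(M) = 0.518^5 = 0.037295
P(M+2) = 5 × 0.518^4 × 0.482^1 = 0.173515
P(M+4) = 10 × 0.518^3 × 0.482^2 = 0.322911
P(M+6) = 10 × 0.518^2 × 0.482^3 = 0.300470
P(M+8) = 5 × 0.518^1 × 0.482^4 = 0.139794
P(M+10) = 0.482^5 = 0.026016
The M+4 peak is largest (0.322911); scaling to 100 gives 11.55 : 53.73 : 100.00 : 93.05 : 43.29 : 8.06.

11.55 : 53.73 : 100.00 : 93.05 : 43.29 : 8.06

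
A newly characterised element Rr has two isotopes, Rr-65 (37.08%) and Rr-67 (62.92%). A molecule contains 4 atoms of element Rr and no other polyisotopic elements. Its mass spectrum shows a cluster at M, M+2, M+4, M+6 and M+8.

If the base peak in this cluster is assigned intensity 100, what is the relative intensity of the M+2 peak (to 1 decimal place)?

(0.3708 + 0.6292)^4 gives M 0.0189, M+2 0.1283, M+4 0.3266, M+6 0.3695, M+8 0.1567; the largest is M+6.
P(M+6) = C(4,3) × 0.3708^1 × 0.6292^3 = 4 × 0.3708 × 0.24909565 = 0.369459 (base)
P(M+2) = C(4,1) × 0.3708^3 × 0.6292^1 = 4 × 0.05098227 × 0.6292 = 0.128312
Relative intensity = 0.128312 / 0.369459 × 100 = 34.7

34.7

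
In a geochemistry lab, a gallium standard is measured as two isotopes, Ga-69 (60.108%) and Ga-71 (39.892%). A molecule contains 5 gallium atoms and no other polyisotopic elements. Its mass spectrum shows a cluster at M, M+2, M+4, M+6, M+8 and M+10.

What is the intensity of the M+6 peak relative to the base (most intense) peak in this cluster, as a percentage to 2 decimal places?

66.37%

Binomial terms of (0.60108 + 0.39892)^5: M 0.0785, M+2 0.2604, M+4 0.3456, M+6 0.2294, M+8 0.0761, M+10 0.0101 → M+4 is the base peak.
P(M+4) = C(5,2) × 0.60108^3 × 0.39892^2 = 10 × 0.2171685 × 0.15913717 = 0.345596 (base)
P(M+6) = C(5,3) × 0.60108^2 × 0.39892^3 = 10 × 0.36129717 × 0.063483 = 0.229362
Relative intensity = 0.229362 / 0.345596 × 100 = 66.37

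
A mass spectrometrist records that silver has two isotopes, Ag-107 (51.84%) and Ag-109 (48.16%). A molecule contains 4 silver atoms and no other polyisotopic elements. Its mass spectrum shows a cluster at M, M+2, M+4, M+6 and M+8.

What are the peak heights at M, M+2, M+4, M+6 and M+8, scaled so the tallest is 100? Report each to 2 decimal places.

Each Ag atom is independently Ag-107 (p = 0.5184) or Ag-109 (q = 0.4816); the cluster is the binomial expansion (p + q)^4.
P(M) = 0.5184^4 = 0.072220
P(M+2) = 4 × 0.5184^3 × 0.4816^1 = 0.268375
P(M+4) = 6 × 0.5184^2 × 0.4816^2 = 0.373985
P(M+6) = 4 × 0.5184^1 × 0.4816^3 = 0.231624
P(M+8) = 0.4816^4 = 0.053795
The M+4 peak is largest (0.373985); scaling to 100 gives 19.31 : 71.76 : 100.00 : 61.93 : 14.38.

19.31 : 71.76 : 100.00 : 61.93 : 14.38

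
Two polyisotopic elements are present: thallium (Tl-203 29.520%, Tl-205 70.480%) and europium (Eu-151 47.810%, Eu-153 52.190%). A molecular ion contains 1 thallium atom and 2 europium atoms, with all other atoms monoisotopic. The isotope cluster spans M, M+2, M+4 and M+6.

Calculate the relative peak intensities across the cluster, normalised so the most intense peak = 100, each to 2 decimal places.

Thallium pattern (n=1): 0.2952 : 0.7048
Europium pattern (n=2): 0.22857961 : 0.49904078 : 0.27237961
Convolve the two distributions (both contribute in 2-u steps):
  M: 0.2952×0.22857961 = 0.067477
  M+2: 0.2952×0.49904078 + 0.7048×0.22857961 = 0.308420
  M+4: 0.2952×0.27237961 + 0.7048×0.49904078 = 0.432130
  M+6: 0.7048×0.27237961 = 0.191973
Scale to base peak (0.432130) = 100: 15.61 : 71.37 : 100.00 : 44.42

15.61 : 71.37 : 100.00 : 44.42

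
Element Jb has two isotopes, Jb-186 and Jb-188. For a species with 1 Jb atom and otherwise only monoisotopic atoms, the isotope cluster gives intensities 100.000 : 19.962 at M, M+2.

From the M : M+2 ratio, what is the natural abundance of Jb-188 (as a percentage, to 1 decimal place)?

If p is the fraction of Jb that is Jb-186, then I(M+2)/I(M) = [C(1,1)·p^0·(1−p)] / p^1 = 1·(1−p)/p = 19.962/100.000 = 0.1996
(1−p)/p = 0.1996/1 = 0.1996  ⇒  p = 1/(1 + 0.1996) = 0.8336
Jb-186: 83.4%, Jb-188: 16.6%.

16.6%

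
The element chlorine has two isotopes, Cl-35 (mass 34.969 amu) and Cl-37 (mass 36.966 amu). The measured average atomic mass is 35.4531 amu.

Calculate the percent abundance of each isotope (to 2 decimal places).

Cl-35: 75.76%, Cl-37: 24.24%

Let x be the fractional abundance of Cl-35; then Cl-37 has abundance 1 − x.
34.969·x + 36.966·(1 − x) = 35.4531
(34.969 − 36.966)·x = 35.4531 − 36.966
x = -1.5129 / -1.997 = 0.75759 → 75.76% Cl-35, 24.24% Cl-37.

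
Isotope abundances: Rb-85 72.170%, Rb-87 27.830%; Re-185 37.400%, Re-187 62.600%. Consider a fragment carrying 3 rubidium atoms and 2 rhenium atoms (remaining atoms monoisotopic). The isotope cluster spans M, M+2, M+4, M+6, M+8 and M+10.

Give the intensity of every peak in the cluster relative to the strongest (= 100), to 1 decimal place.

14.0 : 63.3 : 100.0 : 67.3 : 20.2 : 2.3

Rubidium pattern (n=3): 0.37589809 : 0.43485841 : 0.16768892 : 0.02155458
Rhenium pattern (n=2): 0.139876 : 0.468248 : 0.391876
Convolve the two distributions (both contribute in 2-u steps):
  M: 0.37589809×0.139876 = 0.052579
  M+2: 0.37589809×0.468248 + 0.43485841×0.139876 = 0.236840
  M+4: 0.37589809×0.391876 + 0.43485841×0.468248 + 0.16768892×0.139876 = 0.374383
  M+6: 0.43485841×0.391876 + 0.16768892×0.468248 + 0.02155458×0.139876 = 0.251946
  M+8: 0.16768892×0.391876 + 0.02155458×0.468248 = 0.075806
  M+10: 0.02155458×0.391876 = 0.008447
Scale to base peak (0.374383) = 100: 14.0 : 63.3 : 100.0 : 67.3 : 20.2 : 2.3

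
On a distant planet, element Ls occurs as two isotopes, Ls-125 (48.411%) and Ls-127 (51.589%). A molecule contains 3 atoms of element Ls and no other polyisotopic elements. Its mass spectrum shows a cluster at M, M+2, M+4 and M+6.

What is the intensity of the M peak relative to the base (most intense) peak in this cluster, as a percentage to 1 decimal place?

(0.48411 + 0.51589)^3 gives M 0.1135, M+2 0.3627, M+4 0.3865, M+6 0.1373; the largest is M+4.
P(M+4) = C(3,2) × 0.48411^1 × 0.51589^2 = 3 × 0.48411 × 0.26614249 = 0.386527 (base)
P(M) = C(3,0) × 0.48411^3 × 0.51589^0 = 1 × 0.11345723 × 1.0000 = 0.113457
Relative intensity = 0.113457 / 0.386527 × 100 = 29.4

29.4%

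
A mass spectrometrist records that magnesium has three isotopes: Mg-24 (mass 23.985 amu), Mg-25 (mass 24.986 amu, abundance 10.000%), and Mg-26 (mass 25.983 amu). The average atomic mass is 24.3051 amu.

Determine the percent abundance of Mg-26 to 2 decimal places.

11.01%

The remaining 90.000% is split between Mg-24 (fraction x) and Mg-26 (fraction 0.90000 − x).
Substituting: 23.985x + 25.983(0.90000 − x) = 21.8065
(23.985 − 25.983)x = -1.5782  ⇒  x = 0.78989, y = 0.11011
Mg-24: 78.99%, Mg-26: 11.01%.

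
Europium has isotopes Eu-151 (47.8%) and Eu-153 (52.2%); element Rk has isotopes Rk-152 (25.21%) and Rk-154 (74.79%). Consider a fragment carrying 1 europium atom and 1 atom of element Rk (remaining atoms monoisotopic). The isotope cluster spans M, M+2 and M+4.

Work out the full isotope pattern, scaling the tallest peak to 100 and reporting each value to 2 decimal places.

24.64 : 100.00 : 79.82

Europium pattern (n=1): 0.4780 : 0.5220
Element Rk pattern (n=1): 0.2521 : 0.7479
Convolve the two distributions (both contribute in 2-u steps):
  M: 0.4780×0.2521 = 0.120504
  M+2: 0.4780×0.7479 + 0.5220×0.2521 = 0.489092
  M+4: 0.5220×0.7479 = 0.390404
Scale to base peak (0.489092) = 100: 24.64 : 100.00 : 79.82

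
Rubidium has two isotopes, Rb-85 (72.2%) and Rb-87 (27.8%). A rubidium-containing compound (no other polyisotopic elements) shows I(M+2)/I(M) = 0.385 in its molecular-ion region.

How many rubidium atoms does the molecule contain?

1

The M+2/M ratio from n Rb atoms is n · q/p = n · 0.278/0.722.
n = 0.385 × 0.722/0.278 = 1.00 ≈ 1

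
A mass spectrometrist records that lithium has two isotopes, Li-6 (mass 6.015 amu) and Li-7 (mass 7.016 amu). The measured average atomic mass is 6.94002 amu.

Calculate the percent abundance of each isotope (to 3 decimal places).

With x = fraction of Li-6 (so Li-7 is 1 − x):
6.015·x + 7.016·(1 − x) = 6.94002
(6.015 − 7.016)·x = 6.94002 − 7.016
x = -0.07598 / -1.001 = 0.07590 → 7.590% Li-6, 92.410% Li-7.

Li-6: 7.590%, Li-7: 92.410%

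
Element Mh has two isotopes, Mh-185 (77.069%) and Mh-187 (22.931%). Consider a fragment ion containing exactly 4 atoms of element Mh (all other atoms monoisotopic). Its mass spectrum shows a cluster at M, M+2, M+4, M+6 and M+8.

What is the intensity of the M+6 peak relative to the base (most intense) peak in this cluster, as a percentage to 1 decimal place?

(0.77069 + 0.22931)^4 gives M 0.3528, M+2 0.4199, M+4 0.1874, M+6 0.0372, M+8 0.0028; the largest is M+2.
P(M+2) = C(4,1) × 0.77069^3 × 0.22931^1 = 4 × 0.4577614 × 0.22931 = 0.419877 (base)
P(M+6) = C(4,3) × 0.77069^1 × 0.22931^3 = 4 × 0.77069 × 0.01205783 = 0.037171
Relative intensity = 0.037171 / 0.419877 × 100 = 8.9

8.9%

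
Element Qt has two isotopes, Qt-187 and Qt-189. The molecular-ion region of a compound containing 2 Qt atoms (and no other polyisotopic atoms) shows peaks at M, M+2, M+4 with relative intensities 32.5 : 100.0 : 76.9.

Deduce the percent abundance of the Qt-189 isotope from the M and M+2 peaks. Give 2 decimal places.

Write p for the Qt-187 fraction. I(M+2)/I(M) = [C(2,1)·p^1·(1−p)] / p^2 = 2·(1−p)/p = 100.0/32.5 = 3.0769
(1−p)/p = 3.0769/2 = 1.5385  ⇒  p = 1/(1 + 1.5385) = 0.3939
Qt-187: 39.39%, Qt-189: 60.61%.

60.61%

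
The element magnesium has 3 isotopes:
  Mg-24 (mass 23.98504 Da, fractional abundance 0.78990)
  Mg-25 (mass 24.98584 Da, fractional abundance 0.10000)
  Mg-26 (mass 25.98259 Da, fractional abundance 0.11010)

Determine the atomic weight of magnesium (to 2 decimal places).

24.31 Da

The abundance-weighted mean is 0.78990 × 23.98504 + 0.10000 × 24.98584 + 0.11010 × 25.98259
= 18.945783 + 2.498584 + 2.860683 = 24.305050 Da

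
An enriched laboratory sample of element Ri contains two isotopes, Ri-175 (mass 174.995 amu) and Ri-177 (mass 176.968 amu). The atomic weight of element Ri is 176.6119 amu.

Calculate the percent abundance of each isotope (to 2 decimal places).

Ri-175: 18.05%, Ri-177: 81.95%

With x = fraction of Ri-175 (so Ri-177 is 1 − x):
174.995·x + 176.968·(1 − x) = 176.6119
(174.995 − 176.968)·x = 176.6119 − 176.968
x = -0.3561 / -1.973 = 0.18049 → 18.05% Ri-175, 81.95% Ri-177.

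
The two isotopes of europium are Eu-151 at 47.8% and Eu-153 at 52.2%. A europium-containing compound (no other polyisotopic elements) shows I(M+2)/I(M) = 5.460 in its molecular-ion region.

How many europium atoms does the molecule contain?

With n Eu atoms, P(M+2)/P(M) = C(n,1)·p^(n−1)q / p^n = n·q/p = n · 0.522/0.478.
n = 5.460 × 0.478/0.522 = 5.00 ≈ 5

5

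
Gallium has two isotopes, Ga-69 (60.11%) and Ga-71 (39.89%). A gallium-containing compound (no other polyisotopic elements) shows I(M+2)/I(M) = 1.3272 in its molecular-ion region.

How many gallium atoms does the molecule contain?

2

With n Ga atoms, P(M+2)/P(M) = C(n,1)·p^(n−1)q / p^n = n·q/p = n · 0.3989/0.6011.
n = 1.3272 × 0.6011/0.3989 = 2.00 ≈ 2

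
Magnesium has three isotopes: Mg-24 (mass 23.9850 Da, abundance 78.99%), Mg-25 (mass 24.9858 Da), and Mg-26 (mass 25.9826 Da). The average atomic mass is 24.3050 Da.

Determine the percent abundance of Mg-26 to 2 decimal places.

11.01%

The remaining 21.01% is split between Mg-25 (fraction x) and Mg-26 (fraction 0.2101 − x).
Substituting: 24.9858x + 25.9826(0.2101 − x) = 5.3592485
(24.9858 − 25.9826)x = -0.09969576  ⇒  x = 0.10002, y = 0.11008
Mg-25: 10.00%, Mg-26: 11.01%.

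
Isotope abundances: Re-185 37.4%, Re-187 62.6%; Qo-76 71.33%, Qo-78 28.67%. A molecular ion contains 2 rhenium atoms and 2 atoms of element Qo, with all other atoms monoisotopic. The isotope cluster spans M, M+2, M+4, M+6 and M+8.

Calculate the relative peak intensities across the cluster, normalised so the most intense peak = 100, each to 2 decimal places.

17.69 : 73.42 : 100.00 : 49.40 : 8.00

Rhenium pattern (n=2): 0.139876 : 0.468248 : 0.391876
Element Qo pattern (n=2): 0.50879689 : 0.40900622 : 0.08219689
Convolve the two distributions (both contribute in 2-u steps):
  M: 0.139876×0.50879689 = 0.071168
  M+2: 0.139876×0.40900622 + 0.468248×0.50879689 = 0.295453
  M+4: 0.139876×0.08219689 + 0.468248×0.40900622 + 0.391876×0.50879689 = 0.402399
  M+6: 0.468248×0.08219689 + 0.391876×0.40900622 = 0.198768
  M+8: 0.391876×0.08219689 = 0.032211
Scale to base peak (0.402399) = 100: 17.69 : 73.42 : 100.00 : 49.40 : 8.00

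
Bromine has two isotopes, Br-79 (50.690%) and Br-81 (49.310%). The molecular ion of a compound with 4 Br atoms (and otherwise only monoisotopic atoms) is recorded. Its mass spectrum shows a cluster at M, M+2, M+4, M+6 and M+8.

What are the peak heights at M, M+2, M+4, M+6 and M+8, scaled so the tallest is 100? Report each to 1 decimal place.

17.6 : 68.5 : 100.0 : 64.9 : 15.8

Expanding (0.50690 + 0.49310)^4:
P(M) = 0.50690^4 = 0.066022
P(M+2) = 4 × 0.50690^3 × 0.49310^1 = 0.256899
P(M+4) = 6 × 0.50690^2 × 0.49310^2 = 0.374857
P(M+6) = 4 × 0.50690^1 × 0.49310^3 = 0.243101
P(M+8) = 0.49310^4 = 0.059121
The M+4 peak is largest (0.374857); scaling to 100 gives 17.6 : 68.5 : 100.0 : 64.9 : 15.8.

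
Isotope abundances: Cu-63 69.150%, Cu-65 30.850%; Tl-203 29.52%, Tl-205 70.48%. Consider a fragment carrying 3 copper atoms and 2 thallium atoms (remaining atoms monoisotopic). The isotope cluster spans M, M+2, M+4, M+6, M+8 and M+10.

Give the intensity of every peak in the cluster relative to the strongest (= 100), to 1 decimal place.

Copper pattern (n=3): 0.33065611 : 0.44254842 : 0.19743483 : 0.02936064
Thallium pattern (n=2): 0.08714304 : 0.41611392 : 0.49674304
Convolve the two distributions (both contribute in 2-u steps):
  M: 0.33065611×0.08714304 = 0.028814
  M+2: 0.33065611×0.41611392 + 0.44254842×0.08714304 = 0.176156
  M+4: 0.33065611×0.49674304 + 0.44254842×0.41611392 + 0.19743483×0.08714304 = 0.365607
  M+6: 0.44254842×0.49674304 + 0.19743483×0.41611392 + 0.02936064×0.08714304 = 0.304547
  M+8: 0.19743483×0.49674304 + 0.02936064×0.41611392 = 0.110292
  M+10: 0.02936064×0.49674304 = 0.014585
Scale to base peak (0.365607) = 100: 7.9 : 48.2 : 100.0 : 83.3 : 30.2 : 4.0

7.9 : 48.2 : 100.0 : 83.3 : 30.2 : 4.0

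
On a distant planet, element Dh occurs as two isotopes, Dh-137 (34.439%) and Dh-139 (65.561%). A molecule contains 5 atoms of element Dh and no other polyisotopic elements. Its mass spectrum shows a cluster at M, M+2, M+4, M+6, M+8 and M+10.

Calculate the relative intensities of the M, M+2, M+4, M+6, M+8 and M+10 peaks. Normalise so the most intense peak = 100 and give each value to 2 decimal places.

1.45 : 13.80 : 52.53 : 100.00 : 95.18 : 36.24

The 5 Dh atoms are independent, so intensities follow the terms of (0.34439 + 0.65561)^5.
P(M) = 0.34439^5 = 0.004845
P(M+2) = 5 × 0.34439^4 × 0.65561^1 = 0.046112
P(M+4) = 10 × 0.34439^3 × 0.65561^2 = 0.175567
P(M+6) = 10 × 0.34439^2 × 0.65561^3 = 0.334224
P(M+8) = 5 × 0.34439^1 × 0.65561^4 = 0.318129
P(M+10) = 0.65561^5 = 0.121123
The M+6 peak is largest (0.334224); scaling to 100 gives 1.45 : 13.80 : 52.53 : 100.00 : 95.18 : 36.24.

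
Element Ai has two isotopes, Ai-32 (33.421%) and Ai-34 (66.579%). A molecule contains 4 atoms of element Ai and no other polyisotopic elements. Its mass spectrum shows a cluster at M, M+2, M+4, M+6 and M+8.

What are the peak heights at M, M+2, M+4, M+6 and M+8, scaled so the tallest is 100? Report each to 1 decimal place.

3.2 : 25.2 : 75.3 : 100.0 : 49.8

The 4 Ai atoms are independent, so intensities follow the terms of (0.33421 + 0.66579)^4.
P(M) = 0.33421^4 = 0.012476
P(M+2) = 4 × 0.33421^3 × 0.66579^1 = 0.099416
P(M+4) = 6 × 0.33421^2 × 0.66579^2 = 0.297074
P(M+6) = 4 × 0.33421^1 × 0.66579^3 = 0.394540
P(M+8) = 0.66579^4 = 0.196494
The M+6 peak is largest (0.394540); scaling to 100 gives 3.2 : 25.2 : 75.3 : 100.0 : 49.8.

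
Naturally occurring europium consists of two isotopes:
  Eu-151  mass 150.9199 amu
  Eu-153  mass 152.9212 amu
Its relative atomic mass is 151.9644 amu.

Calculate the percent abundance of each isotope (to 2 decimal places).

Eu-151: 47.81%, Eu-153: 52.19%

Writing the weighted mean with unknown fraction x of Eu-151:
150.9199·x + 152.9212·(1 − x) = 151.9644
(150.9199 − 152.9212)·x = 151.9644 − 152.9212
x = -0.9568 / -2.0013 = 0.47809 → 47.81% Eu-151, 52.19% Eu-153.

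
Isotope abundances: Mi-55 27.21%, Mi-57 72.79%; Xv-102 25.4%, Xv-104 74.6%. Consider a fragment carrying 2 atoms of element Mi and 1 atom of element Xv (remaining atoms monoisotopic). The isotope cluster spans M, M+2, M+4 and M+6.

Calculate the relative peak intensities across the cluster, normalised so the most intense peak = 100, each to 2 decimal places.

Element Mi pattern (n=2): 0.07403841 : 0.39612318 : 0.52983841
Element Xv pattern (n=1): 0.2540 : 0.7460
Convolve the two distributions (both contribute in 2-u steps):
  M: 0.07403841×0.2540 = 0.018806
  M+2: 0.07403841×0.7460 + 0.39612318×0.2540 = 0.155848
  M+4: 0.39612318×0.7460 + 0.52983841×0.2540 = 0.430087
  M+6: 0.52983841×0.7460 = 0.395259
Scale to base peak (0.430087) = 100: 4.37 : 36.24 : 100.00 : 91.90

4.37 : 36.24 : 100.00 : 91.90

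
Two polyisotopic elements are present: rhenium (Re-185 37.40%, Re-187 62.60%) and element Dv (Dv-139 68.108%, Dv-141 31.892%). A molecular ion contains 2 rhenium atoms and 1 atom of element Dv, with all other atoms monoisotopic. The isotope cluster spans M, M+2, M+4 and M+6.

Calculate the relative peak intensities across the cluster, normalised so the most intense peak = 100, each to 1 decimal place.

Rhenium pattern (n=2): 0.139876 : 0.468248 : 0.391876
Element Dv pattern (n=1): 0.68108 : 0.31892
Convolve the two distributions (both contribute in 2-u steps):
  M: 0.139876×0.68108 = 0.095267
  M+2: 0.139876×0.31892 + 0.468248×0.68108 = 0.363524
  M+4: 0.468248×0.31892 + 0.391876×0.68108 = 0.416233
  M+6: 0.391876×0.31892 = 0.124977
Scale to base peak (0.416233) = 100: 22.9 : 87.3 : 100.0 : 30.0

22.9 : 87.3 : 100.0 : 30.0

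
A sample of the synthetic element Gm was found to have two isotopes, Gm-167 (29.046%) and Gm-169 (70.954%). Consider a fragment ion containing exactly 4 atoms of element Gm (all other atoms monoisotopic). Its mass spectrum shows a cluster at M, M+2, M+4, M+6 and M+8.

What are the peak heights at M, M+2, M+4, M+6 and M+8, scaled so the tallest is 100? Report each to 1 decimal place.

1.7 : 16.8 : 61.4 : 100.0 : 61.1

The 4 Gm atoms are independent, so intensities follow the terms of (0.29046 + 0.70954)^4.
P(M) = 0.29046^4 = 0.007118
P(M+2) = 4 × 0.29046^3 × 0.70954^1 = 0.069550
P(M+4) = 6 × 0.29046^2 × 0.70954^2 = 0.254846
P(M+6) = 4 × 0.29046^1 × 0.70954^3 = 0.415028
P(M+8) = 0.70954^4 = 0.253459
The M+6 peak is largest (0.415028); scaling to 100 gives 1.7 : 16.8 : 61.4 : 100.0 : 61.1.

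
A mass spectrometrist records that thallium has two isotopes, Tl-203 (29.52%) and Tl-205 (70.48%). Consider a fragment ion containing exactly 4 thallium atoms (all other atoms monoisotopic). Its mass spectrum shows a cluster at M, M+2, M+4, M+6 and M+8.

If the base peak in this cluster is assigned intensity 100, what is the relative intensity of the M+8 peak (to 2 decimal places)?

Term probabilities: M 0.0076, M+2 0.0725, M+4 0.2597, M+6 0.4134, M+8 0.2468. Base peak = M+6.
P(M+6) = C(4,3) × 0.2952^1 × 0.7048^3 = 4 × 0.2952 × 0.35010449 = 0.413403 (base)
P(M+8) = C(4,4) × 0.2952^0 × 0.7048^4 = 1 × 1.0000 × 0.24675365 = 0.246754
Relative intensity = 0.246754 / 0.413403 × 100 = 59.69

59.69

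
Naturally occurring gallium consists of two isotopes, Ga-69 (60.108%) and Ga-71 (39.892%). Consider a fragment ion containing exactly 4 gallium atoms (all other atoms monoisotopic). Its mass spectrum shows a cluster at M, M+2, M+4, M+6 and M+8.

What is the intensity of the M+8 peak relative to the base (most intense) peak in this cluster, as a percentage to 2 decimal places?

(0.60108 + 0.39892)^4 gives M 0.1305, M+2 0.3465, M+4 0.3450, M+6 0.1526, M+8 0.0253; the largest is M+2.
P(M+2) = C(4,1) × 0.60108^3 × 0.39892^1 = 4 × 0.2171685 × 0.39892 = 0.346531 (base)
P(M+8) = C(4,4) × 0.60108^0 × 0.39892^4 = 1 × 1.0000 × 0.02532464 = 0.025325
Relative intensity = 0.025325 / 0.346531 × 100 = 7.31

7.31%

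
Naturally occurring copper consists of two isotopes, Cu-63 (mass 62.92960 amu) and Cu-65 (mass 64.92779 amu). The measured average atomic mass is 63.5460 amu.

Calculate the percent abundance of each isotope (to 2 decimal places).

Cu-63: 69.15%, Cu-65: 30.85%

With x = fraction of Cu-63 (so Cu-65 is 1 − x):
62.92960·x + 64.92779·(1 − x) = 63.5460
(62.92960 − 64.92779)·x = 63.5460 − 64.92779
x = -1.38179 / -1.99819 = 0.69152 → 69.15% Cu-63, 30.85% Cu-65.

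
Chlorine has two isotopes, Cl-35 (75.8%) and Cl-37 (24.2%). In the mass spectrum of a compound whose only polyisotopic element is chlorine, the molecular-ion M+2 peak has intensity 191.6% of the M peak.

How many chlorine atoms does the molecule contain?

The M+2/M ratio from n Cl atoms is n · q/p = n · 0.242/0.758.
n = 1.916 × 0.758/0.242 = 6.00 ≈ 6

6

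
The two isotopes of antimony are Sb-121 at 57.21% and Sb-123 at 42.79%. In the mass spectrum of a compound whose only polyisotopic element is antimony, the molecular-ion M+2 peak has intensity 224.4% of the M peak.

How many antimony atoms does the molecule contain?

3

The M+2/M ratio from n Sb atoms is n · q/p = n · 0.4279/0.5721.
n = 2.244 × 0.5721/0.4279 = 3.00 ≈ 3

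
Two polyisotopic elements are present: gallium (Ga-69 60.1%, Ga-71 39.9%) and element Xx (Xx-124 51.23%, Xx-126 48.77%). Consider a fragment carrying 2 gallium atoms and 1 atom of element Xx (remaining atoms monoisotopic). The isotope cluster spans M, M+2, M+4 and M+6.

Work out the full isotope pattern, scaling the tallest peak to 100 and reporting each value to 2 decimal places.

43.86 : 100.00 : 74.78 : 18.40

Gallium pattern (n=2): 0.361201 : 0.479598 : 0.159201
Element Xx pattern (n=1): 0.5123 : 0.4877
Convolve the two distributions (both contribute in 2-u steps):
  M: 0.361201×0.5123 = 0.185043
  M+2: 0.361201×0.4877 + 0.479598×0.5123 = 0.421856
  M+4: 0.479598×0.4877 + 0.159201×0.5123 = 0.315459
  M+6: 0.159201×0.4877 = 0.077642
Scale to base peak (0.421856) = 100: 43.86 : 100.00 : 74.78 : 18.40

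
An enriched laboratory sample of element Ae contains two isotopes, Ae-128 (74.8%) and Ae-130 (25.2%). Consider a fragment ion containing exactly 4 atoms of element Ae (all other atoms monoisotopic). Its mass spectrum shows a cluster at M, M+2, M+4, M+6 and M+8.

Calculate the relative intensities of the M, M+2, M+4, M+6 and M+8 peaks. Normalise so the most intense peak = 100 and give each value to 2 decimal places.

The 4 Ae atoms are independent, so intensities follow the terms of (0.748 + 0.252)^4.
P(M) = 0.748^4 = 0.313045
P(M+2) = 4 × 0.748^3 × 0.252^1 = 0.421857
P(M+4) = 6 × 0.748^2 × 0.252^2 = 0.213184
P(M+6) = 4 × 0.748^1 × 0.252^3 = 0.047881
P(M+8) = 0.252^4 = 0.004033
The M+2 peak is largest (0.421857); scaling to 100 gives 74.21 : 100.00 : 50.53 : 11.35 : 0.96.

74.21 : 100.00 : 50.53 : 11.35 : 0.96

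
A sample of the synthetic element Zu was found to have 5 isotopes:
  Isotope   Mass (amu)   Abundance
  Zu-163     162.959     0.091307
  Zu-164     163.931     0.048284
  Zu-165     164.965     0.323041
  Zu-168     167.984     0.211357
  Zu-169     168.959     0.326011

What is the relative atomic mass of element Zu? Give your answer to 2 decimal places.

Ar = Σ fᵢ·mᵢ = 0.091307 × 162.959 + 0.048284 × 163.931 + 0.323041 × 164.965 + 0.211357 × 167.984 + 0.326011 × 168.959
= 14.8793 + 7.9152 + 53.2905 + 35.5046 + 55.0825 = 166.6721 amu

166.67 amu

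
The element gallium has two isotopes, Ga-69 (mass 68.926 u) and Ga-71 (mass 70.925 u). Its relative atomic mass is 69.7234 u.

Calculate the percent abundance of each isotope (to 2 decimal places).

Ga-69: 60.11%, Ga-71: 39.89%

With x = fraction of Ga-69 (so Ga-71 is 1 − x):
68.926·x + 70.925·(1 − x) = 69.7234
(68.926 − 70.925)·x = 69.7234 − 70.925
x = -1.2016 / -1.999 = 0.60110 → 60.11% Ga-69, 39.89% Ga-71.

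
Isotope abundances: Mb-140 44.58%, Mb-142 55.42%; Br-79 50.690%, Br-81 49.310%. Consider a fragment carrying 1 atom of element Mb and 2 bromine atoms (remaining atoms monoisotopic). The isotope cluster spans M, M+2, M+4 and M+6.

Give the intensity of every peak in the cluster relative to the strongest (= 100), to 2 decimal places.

Element Mb pattern (n=1): 0.4458 : 0.5542
Bromine pattern (n=2): 0.25694761 : 0.49990478 : 0.24314761
Convolve the two distributions (both contribute in 2-u steps):
  M: 0.4458×0.25694761 = 0.114547
  M+2: 0.4458×0.49990478 + 0.5542×0.25694761 = 0.365258
  M+4: 0.4458×0.24314761 + 0.5542×0.49990478 = 0.385442
  M+6: 0.5542×0.24314761 = 0.134752
Scale to base peak (0.385442) = 100: 29.72 : 94.76 : 100.00 : 34.96

29.72 : 94.76 : 100.00 : 34.96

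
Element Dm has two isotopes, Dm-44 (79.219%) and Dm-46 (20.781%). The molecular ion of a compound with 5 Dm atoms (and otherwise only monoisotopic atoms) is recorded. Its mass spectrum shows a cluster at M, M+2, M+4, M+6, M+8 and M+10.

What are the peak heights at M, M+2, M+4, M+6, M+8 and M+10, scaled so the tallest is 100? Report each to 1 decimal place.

The 5 Dm atoms are independent, so intensities follow the terms of (0.79219 + 0.20781)^5.
P(M) = 0.79219^5 = 0.311994
P(M+2) = 5 × 0.79219^4 × 0.20781^1 = 0.409217
P(M+4) = 10 × 0.79219^3 × 0.20781^2 = 0.214695
P(M+6) = 10 × 0.79219^2 × 0.20781^3 = 0.056319
P(M+8) = 5 × 0.79219^1 × 0.20781^4 = 0.007387
P(M+10) = 0.20781^5 = 0.000388
The M+2 peak is largest (0.409217); scaling to 100 gives 76.2 : 100.0 : 52.5 : 13.8 : 1.8 : 0.1.

76.2 : 100.0 : 52.5 : 13.8 : 1.8 : 0.1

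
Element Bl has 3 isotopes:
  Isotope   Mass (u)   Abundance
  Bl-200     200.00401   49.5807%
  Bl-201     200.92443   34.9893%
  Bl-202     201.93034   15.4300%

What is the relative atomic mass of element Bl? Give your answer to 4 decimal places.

200.6233 u

Average mass = Σ (abundance × isotope mass) = 0.495807 × 200.00401 + 0.349893 × 200.92443 + 0.154300 × 201.93034
= 99.163388 + 70.302052 + 31.157851 = 200.623291 u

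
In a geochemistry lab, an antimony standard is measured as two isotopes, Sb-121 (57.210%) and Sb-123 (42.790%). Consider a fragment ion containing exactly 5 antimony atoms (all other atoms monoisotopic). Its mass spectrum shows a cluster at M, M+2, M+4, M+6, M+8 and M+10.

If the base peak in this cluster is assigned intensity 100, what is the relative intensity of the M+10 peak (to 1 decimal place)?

(0.57210 + 0.42790)^5 gives M 0.0613, M+2 0.2292, M+4 0.3428, M+6 0.2564, M+8 0.0959, M+10 0.0143; the largest is M+4.
P(M+4) = C(5,2) × 0.57210^3 × 0.42790^2 = 10 × 0.18724742 × 0.18309841 = 0.342847 (base)
P(M+10) = C(5,5) × 0.57210^0 × 0.42790^5 = 1 × 1.0000 × 0.01434536 = 0.014345
Relative intensity = 0.014345 / 0.342847 × 100 = 4.2

4.2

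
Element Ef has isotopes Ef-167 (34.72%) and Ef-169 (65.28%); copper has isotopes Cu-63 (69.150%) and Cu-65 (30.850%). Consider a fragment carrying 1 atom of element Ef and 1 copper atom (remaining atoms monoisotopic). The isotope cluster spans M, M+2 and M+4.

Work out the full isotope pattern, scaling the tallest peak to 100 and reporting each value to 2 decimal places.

42.99 : 100.00 : 36.06

Element Ef pattern (n=1): 0.3472 : 0.6528
Copper pattern (n=1): 0.6915 : 0.3085
Convolve the two distributions (both contribute in 2-u steps):
  M: 0.3472×0.6915 = 0.240089
  M+2: 0.3472×0.3085 + 0.6528×0.6915 = 0.558522
  M+4: 0.6528×0.3085 = 0.201389
Scale to base peak (0.558522) = 100: 42.99 : 100.00 : 36.06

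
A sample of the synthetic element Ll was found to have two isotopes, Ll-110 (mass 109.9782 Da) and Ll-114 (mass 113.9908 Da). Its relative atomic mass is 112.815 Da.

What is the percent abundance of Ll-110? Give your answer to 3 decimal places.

Let x be the fractional abundance of Ll-110; then Ll-114 has abundance 1 − x.
109.9782·x + 113.9908·(1 − x) = 112.815
(109.9782 − 113.9908)·x = 112.815 − 113.9908
x = -1.1758 / -4.0126 = 0.29303 → 29.303% Ll-110, 70.697% Ll-114.

29.303%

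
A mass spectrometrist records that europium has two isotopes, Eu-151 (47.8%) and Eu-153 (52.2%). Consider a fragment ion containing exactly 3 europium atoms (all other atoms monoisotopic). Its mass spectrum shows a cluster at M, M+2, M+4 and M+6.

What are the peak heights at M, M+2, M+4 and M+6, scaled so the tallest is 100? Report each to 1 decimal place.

Expanding (0.478 + 0.522)^3:
P(M) = 0.478^3 = 0.109215
P(M+2) = 3 × 0.478^2 × 0.522^1 = 0.357806
P(M+4) = 3 × 0.478^1 × 0.522^2 = 0.390742
P(M+6) = 0.522^3 = 0.142237
The M+4 peak is largest (0.390742); scaling to 100 gives 28.0 : 91.6 : 100.0 : 36.4.

28.0 : 91.6 : 100.0 : 36.4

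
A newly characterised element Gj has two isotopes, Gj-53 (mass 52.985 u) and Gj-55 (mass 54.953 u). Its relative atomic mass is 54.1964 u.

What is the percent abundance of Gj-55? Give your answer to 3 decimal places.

With x = fraction of Gj-53 (so Gj-55 is 1 − x):
52.985·x + 54.953·(1 − x) = 54.1964
(52.985 − 54.953)·x = 54.1964 − 54.953
x = -0.7566 / -1.968 = 0.38445 → 38.445% Gj-53, 61.555% Gj-55.

61.555%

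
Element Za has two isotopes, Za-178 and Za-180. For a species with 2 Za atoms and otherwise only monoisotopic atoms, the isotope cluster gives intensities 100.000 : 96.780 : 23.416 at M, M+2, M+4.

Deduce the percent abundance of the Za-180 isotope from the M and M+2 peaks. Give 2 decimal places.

32.61%

Let p = fractional abundance of Za-178. I(M+2)/I(M) = [C(2,1)·p^1·(1−p)] / p^2 = 2·(1−p)/p = 96.780/100.000 = 0.9678
(1−p)/p = 0.9678/2 = 0.4839  ⇒  p = 1/(1 + 0.4839) = 0.6739
Za-178: 67.39%, Za-180: 32.61%.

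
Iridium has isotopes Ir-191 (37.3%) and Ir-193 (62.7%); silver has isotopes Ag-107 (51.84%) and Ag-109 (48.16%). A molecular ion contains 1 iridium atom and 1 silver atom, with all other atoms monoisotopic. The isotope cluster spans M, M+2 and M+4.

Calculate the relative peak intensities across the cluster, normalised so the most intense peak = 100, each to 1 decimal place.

38.3 : 100.0 : 59.8

Iridium pattern (n=1): 0.3730 : 0.6270
Silver pattern (n=1): 0.5184 : 0.4816
Convolve the two distributions (both contribute in 2-u steps):
  M: 0.3730×0.5184 = 0.193363
  M+2: 0.3730×0.4816 + 0.6270×0.5184 = 0.504674
  M+4: 0.6270×0.4816 = 0.301963
Scale to base peak (0.504674) = 100: 38.3 : 100.0 : 59.8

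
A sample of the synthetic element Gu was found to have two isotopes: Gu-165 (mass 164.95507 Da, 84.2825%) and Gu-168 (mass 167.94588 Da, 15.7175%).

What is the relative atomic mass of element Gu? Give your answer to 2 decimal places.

165.43 Da

The abundance-weighted mean is 0.842825 × 164.95507 + 0.157175 × 167.94588
= 139.028257 + 26.396894 = 165.425151 Da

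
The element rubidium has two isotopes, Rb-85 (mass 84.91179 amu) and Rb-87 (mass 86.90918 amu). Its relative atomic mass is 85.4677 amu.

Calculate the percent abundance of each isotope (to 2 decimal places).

Rb-85: 72.17%, Rb-87: 27.83%

Let x be the fractional abundance of Rb-85; then Rb-87 has abundance 1 − x.
84.91179·x + 86.90918·(1 − x) = 85.4677
(84.91179 − 86.90918)·x = 85.4677 − 86.90918
x = -1.44148 / -1.99739 = 0.72168 → 72.17% Rb-85, 27.83% Rb-87.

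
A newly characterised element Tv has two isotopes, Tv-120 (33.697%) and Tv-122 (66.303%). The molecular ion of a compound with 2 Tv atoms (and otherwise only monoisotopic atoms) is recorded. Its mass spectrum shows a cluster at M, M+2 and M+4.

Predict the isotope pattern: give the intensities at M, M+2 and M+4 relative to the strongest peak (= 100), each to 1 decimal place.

Expanding (0.33697 + 0.66303)^2:
P(M) = 0.33697^2 = 0.113549
P(M+2) = 2 × 0.33697^1 × 0.66303^1 = 0.446842
P(M+4) = 0.66303^2 = 0.439609
The M+2 peak is largest (0.446842); scaling to 100 gives 25.4 : 100.0 : 98.4.

25.4 : 100.0 : 98.4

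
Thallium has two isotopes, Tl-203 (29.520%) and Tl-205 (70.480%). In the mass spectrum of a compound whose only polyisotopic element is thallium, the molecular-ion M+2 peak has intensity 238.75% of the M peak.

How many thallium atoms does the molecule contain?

1

For n independent Tl atoms, I(M+2)/I(M) = n · (abundance Tl-205) / (abundance Tl-203) = n · 0.70480/0.29520.
n = 2.3875 × 0.29520/0.70480 = 1.00 ≈ 1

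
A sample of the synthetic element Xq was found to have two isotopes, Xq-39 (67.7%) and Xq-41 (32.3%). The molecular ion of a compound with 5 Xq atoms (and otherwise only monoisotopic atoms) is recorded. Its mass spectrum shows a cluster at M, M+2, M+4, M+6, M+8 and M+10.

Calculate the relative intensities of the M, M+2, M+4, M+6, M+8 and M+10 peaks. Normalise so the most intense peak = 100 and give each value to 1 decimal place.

41.9 : 100.0 : 95.4 : 45.5 : 10.9 : 1.0

Each Xq atom is independently Xq-39 (p = 0.677) or Xq-41 (q = 0.323); the cluster is the binomial expansion (p + q)^5.
P(M) = 0.677^5 = 0.142214
P(M+2) = 5 × 0.677^4 × 0.323^1 = 0.339256
P(M+4) = 10 × 0.677^3 × 0.323^2 = 0.323721
P(M+6) = 10 × 0.677^2 × 0.323^3 = 0.154449
P(M+8) = 5 × 0.677^1 × 0.323^4 = 0.036844
P(M+10) = 0.323^5 = 0.003516
The M+2 peak is largest (0.339256); scaling to 100 gives 41.9 : 100.0 : 95.4 : 45.5 : 10.9 : 1.0.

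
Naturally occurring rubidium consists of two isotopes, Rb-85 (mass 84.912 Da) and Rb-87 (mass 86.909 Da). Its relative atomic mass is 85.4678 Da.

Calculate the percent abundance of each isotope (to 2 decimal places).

With x = fraction of Rb-85 (so Rb-87 is 1 − x):
84.912·x + 86.909·(1 − x) = 85.4678
(84.912 − 86.909)·x = 85.4678 − 86.909
x = -1.4412 / -1.997 = 0.72168 → 72.17% Rb-85, 27.83% Rb-87.

Rb-85: 72.17%, Rb-87: 27.83%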